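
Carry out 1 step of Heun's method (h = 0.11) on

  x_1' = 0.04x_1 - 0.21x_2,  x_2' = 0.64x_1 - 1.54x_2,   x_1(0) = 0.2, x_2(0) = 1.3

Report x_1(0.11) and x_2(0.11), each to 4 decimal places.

Heun on (x_1,x_2): k1 = f(t_n, state_n); k2 = f(t_n + h, state_n + h·k1); state_{n+1} = state_n + (h/2)·(k1 + k2).
0.000000: (0.200000, 1.300000)
  k1 = (-0.265000, -1.874000)
  predictor → (0.170850, 1.093860)
  k2 = (-0.222877, -1.575200)
  → (0.173167, 1.110294)
(x_1(0.11), x_2(0.11)) ≈ (0.1732, 1.1103)

0.1732, 1.1103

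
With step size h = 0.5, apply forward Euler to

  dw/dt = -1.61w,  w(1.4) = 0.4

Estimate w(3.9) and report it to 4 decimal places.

0.0001

Euler: w_{n+1} = w_n + h·f(t_n, w_n).
t=1.400000, w=0.400000: f=-0.644000 → w ← 0.400000 + 0.5·(-0.644000) = 0.078000
t=1.900000, w=0.078000: f=-0.125580 → w ← 0.078000 + 0.5·(-0.125580) = 0.015210
t=2.400000, w=0.015210: f=-0.024488 → w ← 0.015210 + 0.5·(-0.024488) = 0.002966
t=2.900000, w=0.002966: f=-0.004775 → w ← 0.002966 + 0.5·(-0.004775) = 0.000578
t=3.400000, w=0.000578: f=-0.000931 → w ← 0.000578 + 0.5·(-0.000931) = 0.000113
w(3.9) ≈ 0.0001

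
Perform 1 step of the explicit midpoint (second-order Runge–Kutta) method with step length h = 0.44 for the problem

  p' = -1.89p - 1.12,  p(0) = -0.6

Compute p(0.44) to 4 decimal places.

Midpoint: k1 = f(x_n, p_n); k2 = f(x_n + h/2, p_n + (h/2)·k1); p_{n+1} = p_n + h·k2.
x=0.000000, p=-0.600000:
  k1 = f(0.000000, -0.600000) = 0.014000
  k2 = f(0.220000, -0.596920) = 0.008179
  p ← -0.600000 + 0.44·0.008179 = -0.596401
p(0.44) ≈ -0.5964

-0.5964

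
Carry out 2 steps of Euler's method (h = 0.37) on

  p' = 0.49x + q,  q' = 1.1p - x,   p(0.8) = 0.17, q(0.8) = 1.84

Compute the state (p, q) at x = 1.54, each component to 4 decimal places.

Euler on (p,q): p_{n+1} = p_n + h·p', q_{n+1} = q_n + h·q'.
0.800000: (0.170000, 1.840000); f=(2.232000, -0.613000) → (0.995840, 1.613190)
1.170000: (0.995840, 1.613190); f=(2.186490, -0.074576) → (1.804841, 1.585597)
(p(1.54), q(1.54)) ≈ (1.8048, 1.5856)

1.8048, 1.5856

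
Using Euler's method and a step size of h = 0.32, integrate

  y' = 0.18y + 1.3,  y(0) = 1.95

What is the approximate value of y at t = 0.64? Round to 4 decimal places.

3.0371

Euler: y_{n+1} = y_n + h·f(t_n, y_n).
t=0.000000, y=1.950000: f=1.651000 → y ← 1.950000 + 0.32·1.651000 = 2.478320
t=0.320000, y=2.478320: f=1.746098 → y ← 2.478320 + 0.32·1.746098 = 3.037071
y(0.64) ≈ 3.0371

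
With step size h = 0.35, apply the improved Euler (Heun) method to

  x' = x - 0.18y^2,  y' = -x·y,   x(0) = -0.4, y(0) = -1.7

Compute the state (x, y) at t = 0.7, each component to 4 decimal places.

Heun on (x,y): k1 = f(t_n, state_n); k2 = f(t_n + h, state_n + h·k1); state_{n+1} = state_n + (h/2)·(k1 + k2).
0.000000: (-0.400000, -1.700000)
  k1 = (-0.920200, -0.680000)
  predictor → (-0.722070, -1.938000)
  k2 = (-1.398122, -1.399372)
  → (-0.805706, -2.063890)
0.350000: (-0.805706, -2.063890)
  k1 = (-1.572442, -1.662889)
  predictor → (-1.356061, -2.645901)
  k2 = (-2.616204, -3.588004)
  → (-1.538719, -2.982796)
(x(0.7), y(0.7)) ≈ (-1.5387, -2.9828)

-1.5387, -2.9828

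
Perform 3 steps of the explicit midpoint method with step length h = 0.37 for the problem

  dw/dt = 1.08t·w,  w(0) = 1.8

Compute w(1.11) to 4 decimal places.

Midpoint: k1 = f(t_n, w_n); k2 = f(t_n + h/2, w_n + (h/2)·k1); w_{n+1} = w_n + h·k2.
t=0.000000, w=1.800000:
  k1 = f(0.000000, 1.800000) = 0.000000
  k2 = f(0.185000, 1.800000) = 0.359640
  w ← 1.800000 + 0.37·0.359640 = 1.933067
t=0.370000, w=1.933067:
  k1 = f(0.370000, 1.933067) = 0.772453
  k2 = f(0.555000, 2.075971) = 1.244337
  w ← 1.933067 + 0.37·1.244337 = 2.393471
t=0.740000, w=2.393471:
  k1 = f(0.740000, 2.393471) = 1.912862
  k2 = f(0.925000, 2.747351) = 2.744604
  w ← 2.393471 + 0.37·2.744604 = 3.408975
w(1.11) ≈ 3.4090

3.4090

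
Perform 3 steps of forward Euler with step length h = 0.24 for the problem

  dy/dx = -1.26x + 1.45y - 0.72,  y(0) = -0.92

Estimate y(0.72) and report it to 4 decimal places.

Euler: y_{n+1} = y_n + h·f(x_n, y_n).
x=0.000000, y=-0.920000: f=-2.054000 → y ← -0.920000 + 0.24·(-2.054000) = -1.412960
x=0.240000, y=-1.412960: f=-3.071192 → y ← -1.412960 + 0.24·(-3.071192) = -2.150046
x=0.480000, y=-2.150046: f=-4.442367 → y ← -2.150046 + 0.24·(-4.442367) = -3.216214
y(0.72) ≈ -3.2162

-3.2162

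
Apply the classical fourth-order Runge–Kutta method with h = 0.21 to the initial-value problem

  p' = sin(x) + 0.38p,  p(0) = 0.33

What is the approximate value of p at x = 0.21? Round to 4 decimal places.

0.3800

RK4: k1 = f(x_n, p_n); k2 = f(x_n + h/2, p_n + (h/2)·k1); k3 = f(x_n + h/2, p_n + (h/2)·k2); k4 = f(x_n + h, p_n + h·k3); p_{n+1} = p_n + (h/6)·(k1 + 2k2 + 2k3 + k4).
x=0.000000, p=0.330000:
  k1 = f(0.000000, 0.330000) = 0.125400
  k2 = f(0.105000, 0.343167) = 0.235211
  k3 = f(0.105000, 0.354697) = 0.239592
  k4 = f(0.210000, 0.380314) = 0.352979
  p ← 0.330000 + (0.21/6)·(k1 + 2k2 + 2k3 + k4) = 0.379979
p(0.21) ≈ 0.3800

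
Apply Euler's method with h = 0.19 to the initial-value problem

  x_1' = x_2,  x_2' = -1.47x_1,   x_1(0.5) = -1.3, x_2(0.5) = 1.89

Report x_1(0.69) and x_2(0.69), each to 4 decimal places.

Euler on (x_1,x_2): x_1_{n+1} = x_1_n + h·x_1', x_2_{n+1} = x_2_n + h·x_2'.
0.500000: (-1.300000, 1.890000); f=(1.890000, 1.911000) → (-0.940900, 2.253090)
(x_1(0.69), x_2(0.69)) ≈ (-0.9409, 2.2531)

-0.9409, 2.2531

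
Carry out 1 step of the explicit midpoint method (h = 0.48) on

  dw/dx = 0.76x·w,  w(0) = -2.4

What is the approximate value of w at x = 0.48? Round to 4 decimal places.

Midpoint: k1 = f(x_n, w_n); k2 = f(x_n + h/2, w_n + (h/2)·k1); w_{n+1} = w_n + h·k2.
x=0.000000, w=-2.400000:
  k1 = f(0.000000, -2.400000) = 0.000000
  k2 = f(0.240000, -2.400000) = -0.437760
  w ← -2.400000 + 0.48·(-0.437760) = -2.610125
w(0.48) ≈ -2.6101

-2.6101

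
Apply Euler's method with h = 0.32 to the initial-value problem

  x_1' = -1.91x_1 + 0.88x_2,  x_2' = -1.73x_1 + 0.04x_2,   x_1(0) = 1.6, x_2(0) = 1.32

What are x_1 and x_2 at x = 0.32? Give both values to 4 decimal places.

Euler on (x_1,x_2): x_1_{n+1} = x_1_n + h·x_1', x_2_{n+1} = x_2_n + h·x_2'.
0.000000: (1.600000, 1.320000); f=(-1.894400, -2.715200) → (0.993792, 0.451136)
(x_1(0.32), x_2(0.32)) ≈ (0.9938, 0.4511)

0.9938, 0.4511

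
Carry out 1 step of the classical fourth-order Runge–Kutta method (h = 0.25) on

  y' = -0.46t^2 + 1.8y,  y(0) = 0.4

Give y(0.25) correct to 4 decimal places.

0.6246

RK4: k1 = f(t_n, y_n); k2 = f(t_n + h/2, y_n + (h/2)·k1); k3 = f(t_n + h/2, y_n + (h/2)·k2); k4 = f(t_n + h, y_n + h·k3); y_{n+1} = y_n + (h/6)·(k1 + 2k2 + 2k3 + k4).
t=0.000000, y=0.400000:
  k1 = f(0.000000, 0.400000) = 0.720000
  k2 = f(0.125000, 0.490000) = 0.874813
  k3 = f(0.125000, 0.509352) = 0.909645
  k4 = f(0.250000, 0.627411) = 1.100590
  y ← 0.400000 + (0.25/6)·(k1 + 2k2 + 2k3 + k4) = 0.624563
y(0.25) ≈ 0.6246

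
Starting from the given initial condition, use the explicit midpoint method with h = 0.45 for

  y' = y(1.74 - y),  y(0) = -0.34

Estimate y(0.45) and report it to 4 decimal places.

Midpoint: k1 = f(t_n, y_n); k2 = f(t_n + h/2, y_n + (h/2)·k1); y_{n+1} = y_n + h·k2.
t=0.000000, y=-0.340000:
  k1 = f(0.000000, -0.340000) = -0.707200
  k2 = f(0.225000, -0.499120) = -1.117590
  y ← -0.340000 + 0.45·(-1.117590) = -0.842915
y(0.45) ≈ -0.8429

-0.8429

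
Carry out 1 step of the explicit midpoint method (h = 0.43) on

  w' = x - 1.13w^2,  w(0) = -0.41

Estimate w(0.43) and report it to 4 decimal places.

Midpoint: k1 = f(x_n, w_n); k2 = f(x_n + h/2, w_n + (h/2)·k1); w_{n+1} = w_n + h·k2.
x=0.000000, w=-0.410000:
  k1 = f(0.000000, -0.410000) = -0.189953
  k2 = f(0.215000, -0.450840) = -0.014680
  w ← -0.410000 + 0.43·(-0.014680) = -0.416312
w(0.43) ≈ -0.4163

-0.4163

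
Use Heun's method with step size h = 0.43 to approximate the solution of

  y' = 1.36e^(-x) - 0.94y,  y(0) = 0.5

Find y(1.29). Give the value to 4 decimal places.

0.6376

Heun: k1 = f(x_n, y_n); k2 = f(x_n + h, y_n + h·k1); y_{n+1} = y_n + (h/2)·(k1 + k2).
x=0.000000, y=0.500000:
  k1 = f(0.000000, 0.500000) = 0.890000
  k2 = f(0.430000, 0.882700) = 0.054954
  y ← 0.500000 + (0.43/2)·(0.890000 + 0.054954) = 0.703165
x=0.430000, y=0.703165:
  k1 = f(0.430000, 0.703165) = 0.223717
  k2 = f(0.860000, 0.799364) = -0.175901
  y ← 0.703165 + (0.43/2)·(0.223717 + (-0.175901)) = 0.713446
x=0.860000, y=0.713446:
  k1 = f(0.860000, 0.713446) = -0.095138
  k2 = f(1.290000, 0.672536) = -0.257816
  y ← 0.713446 + (0.43/2)·(-0.095138 + (-0.257816)) = 0.637560
y(1.29) ≈ 0.6376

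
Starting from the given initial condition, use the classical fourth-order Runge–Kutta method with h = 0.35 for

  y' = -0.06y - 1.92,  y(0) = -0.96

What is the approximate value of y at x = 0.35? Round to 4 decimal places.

RK4: k1 = f(x_n, y_n); k2 = f(x_n + h/2, y_n + (h/2)·k1); k3 = f(x_n + h/2, y_n + (h/2)·k2); k4 = f(x_n + h, y_n + h·k3); y_{n+1} = y_n + (h/6)·(k1 + 2k2 + 2k3 + k4).
x=0.000000, y=-0.960000:
  k1 = f(0.000000, -0.960000) = -1.862400
  k2 = f(0.175000, -1.285920) = -1.842845
  k3 = f(0.175000, -1.282498) = -1.843050
  k4 = f(0.350000, -1.605068) = -1.823696
  y ← -0.960000 + (0.35/6)·(k1 + 2k2 + 2k3 + k4) = -1.605043
y(0.35) ≈ -1.6050

-1.6050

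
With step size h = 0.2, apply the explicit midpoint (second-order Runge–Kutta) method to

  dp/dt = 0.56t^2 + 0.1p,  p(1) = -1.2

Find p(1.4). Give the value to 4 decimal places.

Midpoint: k1 = f(t_n, p_n); k2 = f(t_n + h/2, p_n + (h/2)·k1); p_{n+1} = p_n + h·k2.
t=1.000000, p=-1.200000:
  k1 = f(1.000000, -1.200000) = 0.440000
  k2 = f(1.100000, -1.156000) = 0.562000
  p ← -1.200000 + 0.2·0.562000 = -1.087600
t=1.200000, p=-1.087600:
  k1 = f(1.200000, -1.087600) = 0.697640
  k2 = f(1.300000, -1.017836) = 0.844616
  p ← -1.087600 + 0.2·0.844616 = -0.918677
p(1.4) ≈ -0.9187

-0.9187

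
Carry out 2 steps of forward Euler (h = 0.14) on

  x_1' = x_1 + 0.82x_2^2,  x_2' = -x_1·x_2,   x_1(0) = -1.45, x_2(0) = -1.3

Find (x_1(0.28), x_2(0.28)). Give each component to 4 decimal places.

Euler on (x_1,x_2): x_1_{n+1} = x_1_n + h·x_1', x_2_{n+1} = x_2_n + h·x_2'.
0.000000: (-1.450000, -1.300000); f=(-0.064200, -1.885000) → (-1.458988, -1.563900)
0.140000: (-1.458988, -1.563900); f=(0.546554, -2.281711) → (-1.382470, -1.883340)
(x_1(0.28), x_2(0.28)) ≈ (-1.3825, -1.8833)

-1.3825, -1.8833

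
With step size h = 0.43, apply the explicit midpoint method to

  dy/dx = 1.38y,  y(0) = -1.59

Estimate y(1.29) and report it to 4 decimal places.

Midpoint: k1 = f(x_n, y_n); k2 = f(x_n + h/2, y_n + (h/2)·k1); y_{n+1} = y_n + h·k2.
x=0.000000, y=-1.590000:
  k1 = f(0.000000, -1.590000) = -2.194200
  k2 = f(0.215000, -2.061753) = -2.845219
  y ← -1.590000 + 0.43·(-2.845219) = -2.813444
x=0.430000, y=-2.813444:
  k1 = f(0.430000, -2.813444) = -3.882553
  k2 = f(0.645000, -3.648193) = -5.034507
  y ← -2.813444 + 0.43·(-5.034507) = -4.978282
x=0.860000, y=-4.978282:
  k1 = f(0.860000, -4.978282) = -6.870029
  k2 = f(1.075000, -6.455338) = -8.908367
  y ← -4.978282 + 0.43·(-8.908367) = -8.808880
y(1.29) ≈ -8.8089

-8.8089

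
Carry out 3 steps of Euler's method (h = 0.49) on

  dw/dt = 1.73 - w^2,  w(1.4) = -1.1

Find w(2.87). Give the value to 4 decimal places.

0.4410

Euler: w_{n+1} = w_n + h·f(t_n, w_n).
t=1.400000, w=-1.100000: f=0.520000 → w ← -1.100000 + 0.49·0.520000 = -0.845200
t=1.890000, w=-0.845200: f=1.015637 → w ← -0.845200 + 0.49·1.015637 = -0.347538
t=2.380000, w=-0.347538: f=1.609217 → w ← -0.347538 + 0.49·1.609217 = 0.440979
w(2.87) ≈ 0.4410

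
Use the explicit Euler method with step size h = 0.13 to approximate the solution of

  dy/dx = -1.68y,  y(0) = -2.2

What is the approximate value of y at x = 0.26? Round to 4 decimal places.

Euler: y_{n+1} = y_n + h·f(x_n, y_n).
x=0.000000, y=-2.200000: f=3.696000 → y ← -2.200000 + 0.13·3.696000 = -1.719520
x=0.130000, y=-1.719520: f=2.888794 → y ← -1.719520 + 0.13·2.888794 = -1.343977
y(0.26) ≈ -1.3440

-1.3440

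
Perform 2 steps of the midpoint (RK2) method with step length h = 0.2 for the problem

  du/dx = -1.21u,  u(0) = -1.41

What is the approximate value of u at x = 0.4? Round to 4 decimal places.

-0.8739

Midpoint: k1 = f(x_n, u_n); k2 = f(x_n + h/2, u_n + (h/2)·k1); u_{n+1} = u_n + h·k2.
x=0.000000, u=-1.410000:
  k1 = f(0.000000, -1.410000) = 1.706100
  k2 = f(0.100000, -1.239390) = 1.499662
  u ← -1.410000 + 0.2·1.499662 = -1.110068
x=0.200000, u=-1.110068:
  k1 = f(0.200000, -1.110068) = 1.343182
  k2 = f(0.300000, -0.975749) = 1.180657
  u ← -1.110068 + 0.2·1.180657 = -0.873936
u(0.4) ≈ -0.8739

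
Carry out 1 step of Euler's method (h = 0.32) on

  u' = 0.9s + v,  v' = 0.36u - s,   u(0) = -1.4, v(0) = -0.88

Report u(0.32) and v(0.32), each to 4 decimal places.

-1.6816, -1.0413

Euler on (u,v): u_{n+1} = u_n + h·u', v_{n+1} = v_n + h·v'.
0.000000: (-1.400000, -0.880000); f=(-0.880000, -0.504000) → (-1.681600, -1.041280)
(u(0.32), v(0.32)) ≈ (-1.6816, -1.0413)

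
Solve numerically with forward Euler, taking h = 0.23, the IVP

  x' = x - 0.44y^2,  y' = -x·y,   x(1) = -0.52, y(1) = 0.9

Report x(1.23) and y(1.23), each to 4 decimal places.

-0.7216, 1.0076

Euler on (x,y): x_{n+1} = x_n + h·x', y_{n+1} = y_n + h·y'.
1.000000: (-0.520000, 0.900000); f=(-0.876400, 0.468000) → (-0.721572, 1.007640)
(x(1.23), y(1.23)) ≈ (-0.7216, 1.0076)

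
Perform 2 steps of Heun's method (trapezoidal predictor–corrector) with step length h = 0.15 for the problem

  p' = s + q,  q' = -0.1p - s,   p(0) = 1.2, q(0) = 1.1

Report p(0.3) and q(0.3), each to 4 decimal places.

1.5658, 1.0138

Heun on (p,q): k1 = f(s_n, state_n); k2 = f(s_n + h, state_n + h·k1); state_{n+1} = state_n + (h/2)·(k1 + k2).
0.000000: (1.200000, 1.100000)
  k1 = (1.100000, -0.120000)
  predictor → (1.365000, 1.082000)
  k2 = (1.232000, -0.286500)
  → (1.374900, 1.069513)
0.150000: (1.374900, 1.069513)
  k1 = (1.219512, -0.287490)
  predictor → (1.557827, 1.026389)
  k2 = (1.326389, -0.455783)
  → (1.565843, 1.013767)
(p(0.3), q(0.3)) ≈ (1.5658, 1.0138)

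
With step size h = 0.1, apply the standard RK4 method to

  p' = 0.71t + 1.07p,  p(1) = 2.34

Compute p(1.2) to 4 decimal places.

3.0720

RK4: k1 = f(t_n, p_n); k2 = f(t_n + h/2, p_n + (h/2)·k1); k3 = f(t_n + h/2, p_n + (h/2)·k2); k4 = f(t_n + h, p_n + h·k3); p_{n+1} = p_n + (h/6)·(k1 + 2k2 + 2k3 + k4).
t=1.000000, p=2.340000:
  k1 = f(1.000000, 2.340000) = 3.213800
  k2 = f(1.050000, 2.500690) = 3.421238
  k3 = f(1.050000, 2.511062) = 3.432336
  k4 = f(1.100000, 2.683234) = 3.652060
  p ← 2.340000 + (0.1/6)·(k1 + 2k2 + 2k3 + k4) = 2.682883
t=1.100000, p=2.682883:
  k1 = f(1.100000, 2.682883) = 3.651685
  k2 = f(1.150000, 2.865468) = 3.882550
  k3 = f(1.150000, 2.877011) = 3.894902
  k4 = f(1.200000, 3.072374) = 4.139440
  p ← 2.682883 + (0.1/6)·(k1 + 2k2 + 2k3 + k4) = 3.071984
p(1.2) ≈ 3.0720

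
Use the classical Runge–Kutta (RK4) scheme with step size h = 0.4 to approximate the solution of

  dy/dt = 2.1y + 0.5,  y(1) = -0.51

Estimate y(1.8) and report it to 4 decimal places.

-1.6919

RK4: k1 = f(t_n, y_n); k2 = f(t_n + h/2, y_n + (h/2)·k1); k3 = f(t_n + h/2, y_n + (h/2)·k2); k4 = f(t_n + h, y_n + h·k3); y_{n+1} = y_n + (h/6)·(k1 + 2k2 + 2k3 + k4).
t=1.000000, y=-0.510000:
  k1 = f(1.000000, -0.510000) = -0.571000
  k2 = f(1.200000, -0.624200) = -0.810820
  k3 = f(1.200000, -0.672164) = -0.911544
  k4 = f(1.400000, -0.874618) = -1.336697
  y ← -0.510000 + (0.4/6)·(k1 + 2k2 + 2k3 + k4) = -0.866828
t=1.400000, y=-0.866828:
  k1 = f(1.400000, -0.866828) = -1.320340
  k2 = f(1.600000, -1.130896) = -1.874882
  k3 = f(1.600000, -1.241805) = -2.107790
  k4 = f(1.800000, -1.709944) = -3.090883
  y ← -0.866828 + (0.4/6)·(k1 + 2k2 + 2k3 + k4) = -1.691933
y(1.8) ≈ -1.6919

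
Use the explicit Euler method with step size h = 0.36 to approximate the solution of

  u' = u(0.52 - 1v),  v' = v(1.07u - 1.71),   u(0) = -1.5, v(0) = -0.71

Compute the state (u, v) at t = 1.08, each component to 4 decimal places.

-2.9780, 0.0348

Euler on (u,v): u_{n+1} = u_n + h·u', v_{n+1} = v_n + h·v'.
0.000000: (-1.500000, -0.710000); f=(-1.845000, 2.353650) → (-2.164200, 0.137314)
0.360000: (-2.164200, 0.137314); f=(-0.828209, -0.552784) → (-2.462355, -0.061688)
0.720000: (-2.462355, -0.061688); f=(-1.432323, 0.268018) → (-2.977992, 0.034798)
(u(1.08), v(1.08)) ≈ (-2.9780, 0.0348)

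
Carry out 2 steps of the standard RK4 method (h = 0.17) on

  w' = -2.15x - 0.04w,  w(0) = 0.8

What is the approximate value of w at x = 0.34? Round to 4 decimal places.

RK4: k1 = f(x_n, w_n); k2 = f(x_n + h/2, w_n + (h/2)·k1); k3 = f(x_n + h/2, w_n + (h/2)·k2); k4 = f(x_n + h, w_n + h·k3); w_{n+1} = w_n + (h/6)·(k1 + 2k2 + 2k3 + k4).
x=0.000000, w=0.800000:
  k1 = f(0.000000, 0.800000) = -0.032000
  k2 = f(0.085000, 0.797280) = -0.214641
  k3 = f(0.085000, 0.781755) = -0.214020
  k4 = f(0.170000, 0.763617) = -0.396045
  w ← 0.800000 + (0.17/6)·(k1 + 2k2 + 2k3 + k4) = 0.763581
x=0.170000, w=0.763581:
  k1 = f(0.170000, 0.763581) = -0.396043
  k2 = f(0.255000, 0.729918) = -0.577447
  k3 = f(0.255000, 0.714498) = -0.576830
  k4 = f(0.340000, 0.665520) = -0.757621
  w ← 0.763581 + (0.17/6)·(k1 + 2k2 + 2k3 + k4) = 0.665485
w(0.34) ≈ 0.6655

0.6655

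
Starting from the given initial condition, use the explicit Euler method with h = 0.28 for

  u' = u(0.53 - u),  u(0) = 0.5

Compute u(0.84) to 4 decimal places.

0.5110

Euler: u_{n+1} = u_n + h·f(t_n, u_n).
t=0.000000, u=0.500000: f=0.015000 → u ← 0.500000 + 0.28·0.015000 = 0.504200
t=0.280000, u=0.504200: f=0.013008 → u ← 0.504200 + 0.28·0.013008 = 0.507842
t=0.560000, u=0.507842: f=0.011253 → u ← 0.507842 + 0.28·0.011253 = 0.510993
u(0.84) ≈ 0.5110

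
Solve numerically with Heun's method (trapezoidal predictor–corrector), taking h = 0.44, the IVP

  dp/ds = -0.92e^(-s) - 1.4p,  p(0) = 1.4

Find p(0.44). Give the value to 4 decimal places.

0.5951

Heun: k1 = f(s_n, p_n); k2 = f(s_n + h, p_n + h·k1); p_{n+1} = p_n + (h/2)·(k1 + k2).
s=0.000000, p=1.400000:
  k1 = f(0.000000, 1.400000) = -2.880000
  k2 = f(0.440000, 0.132800) = -0.778434
  p ← 1.400000 + (0.44/2)·(-2.880000 + (-0.778434)) = 0.595145
p(0.44) ≈ 0.5951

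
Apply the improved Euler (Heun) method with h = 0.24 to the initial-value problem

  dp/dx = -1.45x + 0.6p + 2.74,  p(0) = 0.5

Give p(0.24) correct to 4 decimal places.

Heun: k1 = f(x_n, p_n); k2 = f(x_n + h, p_n + h·k1); p_{n+1} = p_n + (h/2)·(k1 + k2).
x=0.000000, p=0.500000:
  k1 = f(0.000000, 0.500000) = 3.040000
  k2 = f(0.240000, 1.229600) = 3.129760
  p ← 0.500000 + (0.24/2)·(3.040000 + 3.129760) = 1.240371
p(0.24) ≈ 1.2404

1.2404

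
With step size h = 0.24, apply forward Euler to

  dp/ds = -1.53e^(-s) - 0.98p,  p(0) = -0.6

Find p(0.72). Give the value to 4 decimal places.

Euler: p_{n+1} = p_n + h·f(s_n, p_n).
s=0.000000, p=-0.600000: f=-0.942000 → p ← -0.600000 + 0.24·(-0.942000) = -0.826080
s=0.240000, p=-0.826080: f=-0.393982 → p ← -0.826080 + 0.24·(-0.393982) = -0.920636
s=0.480000, p=-0.920636: f=-0.044516 → p ← -0.920636 + 0.24·(-0.044516) = -0.931319
p(0.72) ≈ -0.9313

-0.9313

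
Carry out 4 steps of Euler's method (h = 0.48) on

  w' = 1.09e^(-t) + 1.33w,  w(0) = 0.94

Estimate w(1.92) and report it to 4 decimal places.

Euler: w_{n+1} = w_n + h·f(t_n, w_n).
t=0.000000, w=0.940000: f=2.340200 → w ← 0.940000 + 0.48·2.340200 = 2.063296
t=0.480000, w=2.063296: f=3.418658 → w ← 2.063296 + 0.48·3.418658 = 3.704252
t=0.960000, w=3.704252: f=5.344008 → w ← 3.704252 + 0.48·5.344008 = 6.269375
t=1.440000, w=6.269375: f=8.596521 → w ← 6.269375 + 0.48·8.596521 = 10.395705
w(1.92) ≈ 10.3957

10.3957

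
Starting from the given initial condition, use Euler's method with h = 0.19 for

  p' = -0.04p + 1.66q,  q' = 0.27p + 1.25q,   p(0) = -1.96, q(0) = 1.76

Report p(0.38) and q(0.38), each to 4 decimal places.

-0.7242, 2.4995

Euler on (p,q): p_{n+1} = p_n + h·p', q_{n+1} = q_n + h·q'.
0.000000: (-1.960000, 1.760000); f=(3.000000, 1.670800) → (-1.390000, 2.077452)
0.190000: (-1.390000, 2.077452); f=(3.504170, 2.221515) → (-0.724208, 2.499540)
(p(0.38), q(0.38)) ≈ (-0.7242, 2.4995)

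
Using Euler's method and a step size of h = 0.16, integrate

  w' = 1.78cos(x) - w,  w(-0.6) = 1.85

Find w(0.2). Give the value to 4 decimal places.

1.7587

Euler: w_{n+1} = w_n + h·f(x_n, w_n).
x=-0.600000, w=1.850000: f=-0.380903 → w ← 1.850000 + 0.16·(-0.380903) = 1.789056
x=-0.440000, w=1.789056: f=-0.178598 → w ← 1.789056 + 0.16·(-0.178598) = 1.760480
x=-0.280000, w=1.760480: f=-0.049801 → w ← 1.760480 + 0.16·(-0.049801) = 1.752512
x=-0.120000, w=1.752512: f=0.014688 → w ← 1.752512 + 0.16·0.014688 = 1.754862
x=0.040000, w=1.754862: f=0.023714 → w ← 1.754862 + 0.16·0.023714 = 1.758656
w(0.2) ≈ 1.7587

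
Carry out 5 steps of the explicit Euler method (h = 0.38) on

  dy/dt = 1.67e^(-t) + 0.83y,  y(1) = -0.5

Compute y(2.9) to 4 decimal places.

Euler: y_{n+1} = y_n + h·f(t_n, y_n).
t=1.000000, y=-0.500000: f=0.199359 → y ← -0.500000 + 0.38·0.199359 = -0.424244
t=1.380000, y=-0.424244: f=0.068014 → y ← -0.424244 + 0.38·0.068014 = -0.398398
t=1.760000, y=-0.398398: f=-0.043356 → y ← -0.398398 + 0.38·(-0.043356) = -0.414874
t=2.140000, y=-0.414874: f=-0.147862 → y ← -0.414874 + 0.38·(-0.147862) = -0.471061
t=2.520000, y=-0.471061: f=-0.256613 → y ← -0.471061 + 0.38·(-0.256613) = -0.568574
y(2.9) ≈ -0.5686

-0.5686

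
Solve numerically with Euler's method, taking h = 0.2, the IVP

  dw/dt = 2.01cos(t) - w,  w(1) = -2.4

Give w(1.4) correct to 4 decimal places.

-1.2166

Euler: w_{n+1} = w_n + h·f(t_n, w_n).
t=1.000000, w=-2.400000: f=3.486008 → w ← -2.400000 + 0.2·3.486008 = -1.702798
t=1.200000, w=-1.702798: f=2.431138 → w ← -1.702798 + 0.2·2.431138 = -1.216571
w(1.4) ≈ -1.2166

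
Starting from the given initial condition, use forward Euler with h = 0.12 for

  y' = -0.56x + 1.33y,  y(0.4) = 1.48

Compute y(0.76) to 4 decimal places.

Euler: y_{n+1} = y_n + h·f(x_n, y_n).
x=0.400000, y=1.480000: f=1.744400 → y ← 1.480000 + 0.12·1.744400 = 1.689328
x=0.520000, y=1.689328: f=1.955606 → y ← 1.689328 + 0.12·1.955606 = 1.924001
x=0.640000, y=1.924001: f=2.200521 → y ← 1.924001 + 0.12·2.200521 = 2.188063
y(0.76) ≈ 2.1881

2.1881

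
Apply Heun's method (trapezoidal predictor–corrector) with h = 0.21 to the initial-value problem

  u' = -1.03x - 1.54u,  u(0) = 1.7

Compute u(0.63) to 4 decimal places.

0.5031

Heun: k1 = f(x_n, u_n); k2 = f(x_n + h, u_n + h·k1); u_{n+1} = u_n + (h/2)·(k1 + k2).
x=0.000000, u=1.700000:
  k1 = f(0.000000, 1.700000) = -2.618000
  k2 = f(0.210000, 1.150220) = -1.987639
  u ← 1.700000 + (0.21/2)·(-2.618000 + (-1.987639)) = 1.216408
x=0.210000, u=1.216408:
  k1 = f(0.210000, 1.216408) = -2.089568
  k2 = f(0.420000, 0.777599) = -1.630102
  u ← 1.216408 + (0.21/2)·(-2.089568 + (-1.630102)) = 0.825843
x=0.420000, u=0.825843:
  k1 = f(0.420000, 0.825843) = -1.704398
  k2 = f(0.630000, 0.467919) = -1.369495
  u ← 0.825843 + (0.21/2)·(-1.704398 + (-1.369495)) = 0.503084
u(0.63) ≈ 0.5031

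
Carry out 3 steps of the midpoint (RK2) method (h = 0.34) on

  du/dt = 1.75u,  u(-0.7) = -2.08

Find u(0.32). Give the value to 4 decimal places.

Midpoint: k1 = f(t_n, u_n); k2 = f(t_n + h/2, u_n + (h/2)·k1); u_{n+1} = u_n + h·k2.
t=-0.700000, u=-2.080000:
  k1 = f(-0.700000, -2.080000) = -3.640000
  k2 = f(-0.530000, -2.698800) = -4.722900
  u ← -2.080000 + 0.34·(-4.722900) = -3.685786
t=-0.360000, u=-3.685786:
  k1 = f(-0.360000, -3.685786) = -6.450126
  k2 = f(-0.190000, -4.782307) = -8.369038
  u ← -3.685786 + 0.34·(-8.369038) = -6.531259
t=-0.020000, u=-6.531259:
  k1 = f(-0.020000, -6.531259) = -11.429703
  k2 = f(0.150000, -8.474308) = -14.830040
  u ← -6.531259 + 0.34·(-14.830040) = -11.573472
u(0.32) ≈ -11.5735

-11.5735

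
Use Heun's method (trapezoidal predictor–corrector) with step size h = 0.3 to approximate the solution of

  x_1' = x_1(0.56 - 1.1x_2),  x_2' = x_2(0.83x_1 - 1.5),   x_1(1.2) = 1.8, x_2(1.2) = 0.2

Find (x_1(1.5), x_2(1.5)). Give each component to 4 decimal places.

Heun on (x_1,x_2): k1 = f(s_n, state_n); k2 = f(s_n + h, state_n + h·k1); state_{n+1} = state_n + (h/2)·(k1 + k2).
1.200000: (1.800000, 0.200000)
  k1 = (0.612000, -0.001200)
  predictor → (1.983600, 0.199640)
  k2 = (0.675210, 0.029225)
  → (1.993081, 0.204204)
(x_1(1.5), x_2(1.5)) ≈ (1.9931, 0.2042)

1.9931, 0.2042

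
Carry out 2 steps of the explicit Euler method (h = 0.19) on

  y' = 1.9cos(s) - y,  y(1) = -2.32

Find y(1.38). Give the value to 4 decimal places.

Euler: y_{n+1} = y_n + h·f(s_n, y_n).
s=1.000000, y=-2.320000: f=3.346574 → y ← -2.320000 + 0.19·3.346574 = -1.684151
s=1.190000, y=-1.684151: f=2.390305 → y ← -1.684151 + 0.19·2.390305 = -1.229993
y(1.38) ≈ -1.2300

-1.2300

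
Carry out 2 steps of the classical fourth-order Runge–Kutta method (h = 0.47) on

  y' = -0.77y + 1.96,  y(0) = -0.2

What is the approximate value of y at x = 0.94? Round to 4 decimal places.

1.2140

RK4: k1 = f(x_n, y_n); k2 = f(x_n + h/2, y_n + (h/2)·k1); k3 = f(x_n + h/2, y_n + (h/2)·k2); k4 = f(x_n + h, y_n + h·k3); y_{n+1} = y_n + (h/6)·(k1 + 2k2 + 2k3 + k4).
x=0.000000, y=-0.200000:
  k1 = f(0.000000, -0.200000) = 2.114000
  k2 = f(0.235000, 0.296790) = 1.731472
  k3 = f(0.235000, 0.206896) = 1.800690
  k4 = f(0.470000, 0.646324) = 1.462330
  y ← -0.200000 + (0.47/6)·(k1 + 2k2 + 2k3 + k4) = 0.633518
x=0.470000, y=0.633518:
  k1 = f(0.470000, 0.633518) = 1.472191
  k2 = f(0.705000, 0.979483) = 1.205798
  k3 = f(0.705000, 0.916880) = 1.254002
  k4 = f(0.940000, 1.222899) = 1.018368
  y ← 0.633518 + (0.47/6)·(k1 + 2k2 + 2k3 + k4) = 1.213980
y(0.94) ≈ 1.2140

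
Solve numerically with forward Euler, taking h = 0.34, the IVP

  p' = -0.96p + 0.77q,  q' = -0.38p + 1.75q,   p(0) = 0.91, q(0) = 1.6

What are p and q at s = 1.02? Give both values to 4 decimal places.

Euler on (p,q): p_{n+1} = p_n + h·p', q_{n+1} = q_n + h·q'.
0.000000: (0.910000, 1.600000); f=(0.358400, 2.454200) → (1.031856, 2.434428)
0.340000: (1.031856, 2.434428); f=(0.883928, 3.868144) → (1.332391, 3.749597)
0.680000: (1.332391, 3.749597); f=(1.608094, 6.055486) → (1.879143, 5.808462)
(p(1.02), q(1.02)) ≈ (1.8791, 5.8085)

1.8791, 5.8085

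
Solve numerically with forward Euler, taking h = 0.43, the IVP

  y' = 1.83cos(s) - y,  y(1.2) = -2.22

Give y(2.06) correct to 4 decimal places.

-0.6053

Euler: y_{n+1} = y_n + h·f(s_n, y_n).
s=1.200000, y=-2.220000: f=2.883115 → y ← -2.220000 + 0.43·2.883115 = -0.980261
s=1.630000, y=-0.980261: f=0.871981 → y ← -0.980261 + 0.43·0.871981 = -0.605309
y(2.06) ≈ -0.6053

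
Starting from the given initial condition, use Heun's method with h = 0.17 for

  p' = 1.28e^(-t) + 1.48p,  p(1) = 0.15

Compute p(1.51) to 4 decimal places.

Heun: k1 = f(t_n, p_n); k2 = f(t_n + h, p_n + h·k1); p_{n+1} = p_n + (h/2)·(k1 + k2).
t=1.000000, p=0.150000:
  k1 = f(1.000000, 0.150000) = 0.692886
  k2 = f(1.170000, 0.267791) = 0.793600
  p ← 0.150000 + (0.17/2)·(0.692886 + 0.793600) = 0.276351
t=1.170000, p=0.276351:
  k1 = f(1.170000, 0.276351) = 0.806270
  k2 = f(1.340000, 0.413417) = 0.947020
  p ← 0.276351 + (0.17/2)·(0.806270 + 0.947020) = 0.425381
t=1.340000, p=0.425381:
  k1 = f(1.340000, 0.425381) = 0.964726
  k2 = f(1.510000, 0.589384) = 1.155054
  p ← 0.425381 + (0.17/2)·(0.964726 + 1.155054) = 0.605562
p(1.51) ≈ 0.6056

0.6056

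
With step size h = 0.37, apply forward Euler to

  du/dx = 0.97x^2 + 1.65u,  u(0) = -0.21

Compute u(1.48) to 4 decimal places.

-0.5266

Euler: u_{n+1} = u_n + h·f(x_n, u_n).
x=0.000000, u=-0.210000: f=-0.346500 → u ← -0.210000 + 0.37·(-0.346500) = -0.338205
x=0.370000, u=-0.338205: f=-0.425245 → u ← -0.338205 + 0.37·(-0.425245) = -0.495546
x=0.740000, u=-0.495546: f=-0.286478 → u ← -0.495546 + 0.37·(-0.286478) = -0.601543
x=1.110000, u=-0.601543: f=0.202591 → u ← -0.601543 + 0.37·0.202591 = -0.526584
u(1.48) ≈ -0.5266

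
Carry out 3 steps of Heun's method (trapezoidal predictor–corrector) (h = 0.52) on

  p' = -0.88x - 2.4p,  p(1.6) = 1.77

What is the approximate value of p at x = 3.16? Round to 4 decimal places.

-0.6764

Heun: k1 = f(x_n, p_n); k2 = f(x_n + h, p_n + h·k1); p_{n+1} = p_n + (h/2)·(k1 + k2).
x=1.600000, p=1.770000:
  k1 = f(1.600000, 1.770000) = -5.656000
  k2 = f(2.120000, -1.171120) = 0.945088
  p ← 1.770000 + (0.52/2)·(-5.656000 + 0.945088) = 0.545163
x=2.120000, p=0.545163:
  k1 = f(2.120000, 0.545163) = -3.173991
  k2 = f(2.640000, -1.105312) = 0.329550
  p ← 0.545163 + (0.52/2)·(-3.173991 + 0.329550) = -0.194392
x=2.640000, p=-0.194392:
  k1 = f(2.640000, -0.194392) = -1.856660
  k2 = f(3.160000, -1.159855) = 0.002852
  p ← -0.194392 + (0.52/2)·(-1.856660 + 0.002852) = -0.676382
p(3.16) ≈ -0.6764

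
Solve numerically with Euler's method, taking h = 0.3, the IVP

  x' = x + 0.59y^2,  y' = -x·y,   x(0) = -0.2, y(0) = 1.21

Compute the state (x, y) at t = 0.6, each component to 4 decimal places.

Euler on (x,y): x_{n+1} = x_n + h·x', y_{n+1} = y_n + h·y'.
0.000000: (-0.200000, 1.210000); f=(0.663819, 0.242000) → (-0.000854, 1.282600)
0.300000: (-0.000854, 1.282600); f=(0.969733, 0.001096) → (0.290066, 1.282929)
(x(0.6), y(0.6)) ≈ (0.2901, 1.2829)

0.2901, 1.2829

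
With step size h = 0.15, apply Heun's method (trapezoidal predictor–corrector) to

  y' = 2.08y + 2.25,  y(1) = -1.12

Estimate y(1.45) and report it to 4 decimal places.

Heun: k1 = f(s_n, y_n); k2 = f(s_n + h, y_n + h·k1); y_{n+1} = y_n + (h/2)·(k1 + k2).
s=1.000000, y=-1.120000:
  k1 = f(1.000000, -1.120000) = -0.079600
  k2 = f(1.150000, -1.131940) = -0.104435
  y ← -1.120000 + (0.15/2)·(-0.079600 + (-0.104435)) = -1.133803
s=1.150000, y=-1.133803:
  k1 = f(1.150000, -1.133803) = -0.108309
  k2 = f(1.300000, -1.150049) = -0.142102
  y ← -1.133803 + (0.15/2)·(-0.108309 + (-0.142102)) = -1.152584
s=1.300000, y=-1.152584:
  k1 = f(1.300000, -1.152584) = -0.147374
  k2 = f(1.450000, -1.174690) = -0.193354
  y ← -1.152584 + (0.15/2)·(-0.147374 + (-0.193354)) = -1.178138
y(1.45) ≈ -1.1781

-1.1781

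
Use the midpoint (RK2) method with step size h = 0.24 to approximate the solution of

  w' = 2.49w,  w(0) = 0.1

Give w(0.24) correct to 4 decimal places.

0.1776

Midpoint: k1 = f(x_n, w_n); k2 = f(x_n + h/2, w_n + (h/2)·k1); w_{n+1} = w_n + h·k2.
x=0.000000, w=0.100000:
  k1 = f(0.000000, 0.100000) = 0.249000
  k2 = f(0.120000, 0.129880) = 0.323401
  w ← 0.100000 + 0.24·0.323401 = 0.177616
w(0.24) ≈ 0.1776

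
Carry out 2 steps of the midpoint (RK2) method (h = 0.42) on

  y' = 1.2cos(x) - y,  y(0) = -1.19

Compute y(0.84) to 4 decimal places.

0.0379

Midpoint: k1 = f(x_n, y_n); k2 = f(x_n + h/2, y_n + (h/2)·k1); y_{n+1} = y_n + h·k2.
x=0.000000, y=-1.190000:
  k1 = f(0.000000, -1.190000) = 2.390000
  k2 = f(0.210000, -0.688100) = 1.861737
  y ← -1.190000 + 0.42·1.861737 = -0.408070
x=0.420000, y=-0.408070:
  k1 = f(0.420000, -0.408070) = 1.503777
  k2 = f(0.630000, -0.092277) = 1.061910
  y ← -0.408070 + 0.42·1.061910 = 0.037932
y(0.84) ≈ 0.0379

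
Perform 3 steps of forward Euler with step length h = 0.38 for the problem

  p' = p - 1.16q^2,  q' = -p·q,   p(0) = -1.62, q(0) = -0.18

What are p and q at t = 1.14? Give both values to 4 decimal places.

Euler on (p,q): p_{n+1} = p_n + h·p', q_{n+1} = q_n + h·q'.
0.000000: (-1.620000, -0.180000); f=(-1.657584, -0.291600) → (-2.249882, -0.290808)
0.380000: (-2.249882, -0.290808); f=(-2.347982, -0.654284) → (-3.142115, -0.539436)
0.760000: (-3.142115, -0.539436); f=(-3.479665, -1.694969) → (-4.464388, -1.183524)
(p(1.14), q(1.14)) ≈ (-4.4644, -1.1835)

-4.4644, -1.1835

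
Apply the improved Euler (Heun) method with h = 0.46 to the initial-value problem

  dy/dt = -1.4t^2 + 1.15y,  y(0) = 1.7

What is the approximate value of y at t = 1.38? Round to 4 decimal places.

6.0539

Heun: k1 = f(t_n, y_n); k2 = f(t_n + h, y_n + h·k1); y_{n+1} = y_n + (h/2)·(k1 + k2).
t=0.000000, y=1.700000:
  k1 = f(0.000000, 1.700000) = 1.955000
  k2 = f(0.460000, 2.599300) = 2.692955
  y ← 1.700000 + (0.46/2)·(1.955000 + 2.692955) = 2.769030
t=0.460000, y=2.769030:
  k1 = f(0.460000, 2.769030) = 2.888144
  k2 = f(0.920000, 4.097576) = 3.527252
  y ← 2.769030 + (0.46/2)·(2.888144 + 3.527252) = 4.244571
t=0.920000, y=4.244571:
  k1 = f(0.920000, 4.244571) = 3.696296
  k2 = f(1.380000, 5.944867) = 4.170437
  y ← 4.244571 + (0.46/2)·(3.696296 + 4.170437) = 6.053920
y(1.38) ≈ 6.0539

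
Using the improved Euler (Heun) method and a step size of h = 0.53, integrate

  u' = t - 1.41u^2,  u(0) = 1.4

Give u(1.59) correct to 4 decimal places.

Heun: k1 = f(t_n, u_n); k2 = f(t_n + h, u_n + h·k1); u_{n+1} = u_n + (h/2)·(k1 + k2).
t=0.000000, u=1.400000:
  k1 = f(0.000000, 1.400000) = -2.763600
  k2 = f(0.530000, -0.064708) = 0.524096
  u ← 1.400000 + (0.53/2)·(-2.763600 + 0.524096) = 0.806531
t=0.530000, u=0.806531:
  k1 = f(0.530000, 0.806531) = -0.387195
  k2 = f(1.060000, 0.601318) = 0.550167
  u ← 0.806531 + (0.53/2)·(-0.387195 + 0.550167) = 0.849719
t=1.060000, u=0.849719:
  k1 = f(1.060000, 0.849719) = 0.041948
  k2 = f(1.590000, 0.871952) = 0.517977
  u ← 0.849719 + (0.53/2)·(0.041948 + 0.517977) = 0.998099
u(1.59) ≈ 0.9981

0.9981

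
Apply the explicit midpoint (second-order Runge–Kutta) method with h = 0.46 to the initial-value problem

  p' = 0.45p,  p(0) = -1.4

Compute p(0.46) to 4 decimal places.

Midpoint: k1 = f(t_n, p_n); k2 = f(t_n + h/2, p_n + (h/2)·k1); p_{n+1} = p_n + h·k2.
t=0.000000, p=-1.400000:
  k1 = f(0.000000, -1.400000) = -0.630000
  k2 = f(0.230000, -1.544900) = -0.695205
  p ← -1.400000 + 0.46·(-0.695205) = -1.719794
p(0.46) ≈ -1.7198

-1.7198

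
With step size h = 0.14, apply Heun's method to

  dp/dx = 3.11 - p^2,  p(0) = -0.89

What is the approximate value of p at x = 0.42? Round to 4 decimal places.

0.3093

Heun: k1 = f(x_n, p_n); k2 = f(x_n + h, p_n + h·k1); p_{n+1} = p_n + (h/2)·(k1 + k2).
x=0.000000, p=-0.890000:
  k1 = f(0.000000, -0.890000) = 2.317900
  k2 = f(0.140000, -0.565494) = 2.790217
  p ← -0.890000 + (0.14/2)·(2.317900 + 2.790217) = -0.532432
x=0.140000, p=-0.532432:
  k1 = f(0.140000, -0.532432) = 2.826516
  k2 = f(0.280000, -0.136720) = 3.091308
  p ← -0.532432 + (0.14/2)·(2.826516 + 3.091308) = -0.118184
x=0.280000, p=-0.118184:
  k1 = f(0.280000, -0.118184) = 3.096033
  k2 = f(0.420000, 0.315260) = 3.010611
  p ← -0.118184 + (0.14/2)·(3.096033 + 3.010611) = 0.309281
p(0.42) ≈ 0.3093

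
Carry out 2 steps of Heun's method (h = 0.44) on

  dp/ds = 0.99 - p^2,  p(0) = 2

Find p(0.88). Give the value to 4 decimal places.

Heun: k1 = f(s_n, p_n); k2 = f(s_n + h, p_n + h·k1); p_{n+1} = p_n + (h/2)·(k1 + k2).
s=0.000000, p=2.000000:
  k1 = f(0.000000, 2.000000) = -3.010000
  k2 = f(0.440000, 0.675600) = 0.533565
  p ← 2.000000 + (0.44/2)·(-3.010000 + 0.533565) = 1.455184
s=0.440000, p=1.455184:
  k1 = f(0.440000, 1.455184) = -1.127561
  k2 = f(0.880000, 0.959057) = 0.070209
  p ← 1.455184 + (0.44/2)·(-1.127561 + 0.070209) = 1.222567
p(0.88) ≈ 1.2226

1.2226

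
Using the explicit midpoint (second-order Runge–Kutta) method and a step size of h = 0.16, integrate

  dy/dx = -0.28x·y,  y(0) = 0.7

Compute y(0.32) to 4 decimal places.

0.6900

Midpoint: k1 = f(x_n, y_n); k2 = f(x_n + h/2, y_n + (h/2)·k1); y_{n+1} = y_n + h·k2.
x=0.000000, y=0.700000:
  k1 = f(0.000000, 0.700000) = 0.000000
  k2 = f(0.080000, 0.700000) = -0.015680
  y ← 0.700000 + 0.16·(-0.015680) = 0.697491
x=0.160000, y=0.697491:
  k1 = f(0.160000, 0.697491) = -0.031248
  k2 = f(0.240000, 0.694991) = -0.046703
  y ← 0.697491 + 0.16·(-0.046703) = 0.690019
y(0.32) ≈ 0.6900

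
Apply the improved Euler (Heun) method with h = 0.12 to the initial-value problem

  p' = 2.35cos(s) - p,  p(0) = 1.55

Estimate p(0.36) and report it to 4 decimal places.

Heun: k1 = f(s_n, p_n); k2 = f(s_n + h, p_n + h·k1); p_{n+1} = p_n + (h/2)·(k1 + k2).
s=0.000000, p=1.550000:
  k1 = f(0.000000, 1.550000) = 0.800000
  k2 = f(0.120000, 1.646000) = 0.687100
  p ← 1.550000 + (0.12/2)·(0.800000 + 0.687100) = 1.639226
s=0.120000, p=1.639226:
  k1 = f(0.120000, 1.639226) = 0.693874
  k2 = f(0.240000, 1.722491) = 0.560153
  p ← 1.639226 + (0.12/2)·(0.693874 + 0.560153) = 1.714468
s=0.240000, p=1.714468:
  k1 = f(0.240000, 1.714468) = 0.568177
  k2 = f(0.360000, 1.782649) = 0.416709
  p ← 1.714468 + (0.12/2)·(0.568177 + 0.416709) = 1.773561
p(0.36) ≈ 1.7736

1.7736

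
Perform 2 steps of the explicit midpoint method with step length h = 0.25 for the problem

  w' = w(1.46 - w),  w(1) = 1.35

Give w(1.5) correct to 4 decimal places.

1.4040

Midpoint: k1 = f(t_n, w_n); k2 = f(t_n + h/2, w_n + (h/2)·k1); w_{n+1} = w_n + h·k2.
t=1.000000, w=1.350000:
  k1 = f(1.000000, 1.350000) = 0.148500
  k2 = f(1.125000, 1.368563) = 0.125138
  w ← 1.350000 + 0.25·0.125138 = 1.381284
t=1.250000, w=1.381284:
  k1 = f(1.250000, 1.381284) = 0.108729
  k2 = f(1.375000, 1.394876) = 0.090841
  w ← 1.381284 + 0.25·0.090841 = 1.403995
w(1.5) ≈ 1.4040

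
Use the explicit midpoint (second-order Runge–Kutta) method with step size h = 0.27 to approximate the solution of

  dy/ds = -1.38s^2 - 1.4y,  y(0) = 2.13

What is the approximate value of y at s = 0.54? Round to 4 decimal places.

Midpoint: k1 = f(s_n, y_n); k2 = f(s_n + h/2, y_n + (h/2)·k1); y_{n+1} = y_n + h·k2.
s=0.000000, y=2.130000:
  k1 = f(0.000000, 2.130000) = -2.982000
  k2 = f(0.135000, 1.727430) = -2.443553
  y ← 2.130000 + 0.27·(-2.443553) = 1.470241
s=0.270000, y=1.470241:
  k1 = f(0.270000, 1.470241) = -2.158939
  k2 = f(0.405000, 1.178784) = -1.876652
  y ← 1.470241 + 0.27·(-1.876652) = 0.963545
y(0.54) ≈ 0.9635

0.9635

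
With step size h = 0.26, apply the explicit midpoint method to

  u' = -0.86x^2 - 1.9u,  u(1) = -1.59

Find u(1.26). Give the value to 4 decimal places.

Midpoint: k1 = f(x_n, u_n); k2 = f(x_n + h/2, u_n + (h/2)·k1); u_{n+1} = u_n + h·k2.
x=1.000000, u=-1.590000:
  k1 = f(1.000000, -1.590000) = 2.161000
  k2 = f(1.130000, -1.309070) = 1.389099
  u ← -1.590000 + 0.26·1.389099 = -1.228834
u(1.26) ≈ -1.2288

-1.2288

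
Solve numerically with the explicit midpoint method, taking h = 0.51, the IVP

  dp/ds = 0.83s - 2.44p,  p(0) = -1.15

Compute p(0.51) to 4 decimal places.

Midpoint: k1 = f(s_n, p_n); k2 = f(s_n + h/2, p_n + (h/2)·k1); p_{n+1} = p_n + h·k2.
s=0.000000, p=-1.150000:
  k1 = f(0.000000, -1.150000) = 2.806000
  k2 = f(0.255000, -0.434470) = 1.271757
  p ← -1.150000 + 0.51·1.271757 = -0.501404
p(0.51) ≈ -0.5014

-0.5014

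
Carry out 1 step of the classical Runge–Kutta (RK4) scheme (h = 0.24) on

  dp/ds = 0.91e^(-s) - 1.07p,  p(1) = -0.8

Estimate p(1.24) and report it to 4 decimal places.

-0.5562

RK4: k1 = f(s_n, p_n); k2 = f(s_n + h/2, p_n + (h/2)·k1); k3 = f(s_n + h/2, p_n + (h/2)·k2); k4 = f(s_n + h, p_n + h·k3); p_{n+1} = p_n + (h/6)·(k1 + 2k2 + 2k3 + k4).
s=1.000000, p=-0.800000:
  k1 = f(1.000000, -0.800000) = 1.190770
  k2 = f(1.120000, -0.657108) = 1.000020
  k3 = f(1.120000, -0.679998) = 1.024512
  k4 = f(1.240000, -0.554117) = 0.856245
  p ← -0.800000 + (0.24/6)·(k1 + 2k2 + 2k3 + k4) = -0.556157
p(1.24) ≈ -0.5562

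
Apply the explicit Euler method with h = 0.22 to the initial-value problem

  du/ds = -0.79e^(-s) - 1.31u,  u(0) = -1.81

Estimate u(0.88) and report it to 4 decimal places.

Euler: u_{n+1} = u_n + h·f(s_n, u_n).
s=0.000000, u=-1.810000: f=1.581100 → u ← -1.810000 + 0.22·1.581100 = -1.462158
s=0.220000, u=-1.462158: f=1.281437 → u ← -1.462158 + 0.22·1.281437 = -1.180242
s=0.440000, u=-1.180242: f=1.037328 → u ← -1.180242 + 0.22·1.037328 = -0.952030
s=0.660000, u=-0.952030: f=0.838846 → u ← -0.952030 + 0.22·0.838846 = -0.767483
u(0.88) ≈ -0.7675

-0.7675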